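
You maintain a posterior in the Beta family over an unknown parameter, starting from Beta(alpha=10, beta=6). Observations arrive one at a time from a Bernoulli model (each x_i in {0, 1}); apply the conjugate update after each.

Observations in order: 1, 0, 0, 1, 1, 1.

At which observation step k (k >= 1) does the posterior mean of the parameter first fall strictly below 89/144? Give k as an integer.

obs 1: x=1 → posterior Beta(11, 6)
obs 2: x=0 → posterior Beta(11, 7)
obs 3: x=0 → posterior Beta(11, 8)
obs 4: x=1 → posterior Beta(12, 8)
obs 5: x=1 → posterior Beta(13, 8)
obs 6: x=1 → posterior Beta(14, 8)

k = 2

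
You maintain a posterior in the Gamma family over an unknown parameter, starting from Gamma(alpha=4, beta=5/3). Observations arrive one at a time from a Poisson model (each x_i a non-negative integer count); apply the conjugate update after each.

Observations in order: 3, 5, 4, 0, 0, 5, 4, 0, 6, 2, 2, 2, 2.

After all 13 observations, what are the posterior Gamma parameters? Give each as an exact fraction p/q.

alpha=39, beta=44/3

obs 1: x=3 → posterior Gamma(7, 8/3)
obs 2: x=5 → posterior Gamma(12, 11/3)
obs 3: x=4 → posterior Gamma(16, 14/3)
obs 4: x=0 → posterior Gamma(16, 17/3)
obs 5: x=0 → posterior Gamma(16, 20/3)
obs 6: x=5 → posterior Gamma(21, 23/3)
obs 7: x=4 → posterior Gamma(25, 26/3)
obs 8: x=0 → posterior Gamma(25, 29/3)
obs 9: x=6 → posterior Gamma(31, 32/3)
obs 10: x=2 → posterior Gamma(33, 35/3)
obs 11: x=2 → posterior Gamma(35, 38/3)
obs 12: x=2 → posterior Gamma(37, 41/3)
obs 13: x=2 → posterior Gamma(39, 44/3)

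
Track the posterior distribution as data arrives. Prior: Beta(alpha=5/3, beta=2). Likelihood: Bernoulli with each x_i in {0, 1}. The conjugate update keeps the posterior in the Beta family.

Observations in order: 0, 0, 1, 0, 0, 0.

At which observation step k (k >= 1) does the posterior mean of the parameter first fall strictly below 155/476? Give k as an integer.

obs 1: x=0 → posterior Beta(5/3, 3)
obs 2: x=0 → posterior Beta(5/3, 4)
obs 3: x=1 → posterior Beta(8/3, 4)
obs 4: x=0 → posterior Beta(8/3, 5)
obs 5: x=0 → posterior Beta(8/3, 6)
obs 6: x=0 → posterior Beta(8/3, 7)

k = 2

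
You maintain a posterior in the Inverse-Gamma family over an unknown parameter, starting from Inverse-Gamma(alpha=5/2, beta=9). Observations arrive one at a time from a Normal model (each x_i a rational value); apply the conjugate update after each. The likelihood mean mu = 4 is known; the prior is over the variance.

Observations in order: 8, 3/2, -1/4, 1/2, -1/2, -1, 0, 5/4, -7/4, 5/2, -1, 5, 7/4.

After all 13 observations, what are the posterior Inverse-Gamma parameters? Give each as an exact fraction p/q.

obs 1: x=8 → posterior Inverse-Gamma(3, 17)
obs 2: x=3/2 → posterior Inverse-Gamma(7/2, 161/8)
obs 3: x=-1/4 → posterior Inverse-Gamma(4, 933/32)
obs 4: x=1/2 → posterior Inverse-Gamma(9/2, 1129/32)
obs 5: x=-1/2 → posterior Inverse-Gamma(5, 1453/32)
obs 6: x=-1 → posterior Inverse-Gamma(11/2, 1853/32)
obs 7: x=0 → posterior Inverse-Gamma(6, 2109/32)
obs 8: x=5/4 → posterior Inverse-Gamma(13/2, 1115/16)
obs 9: x=-7/4 → posterior Inverse-Gamma(7, 2759/32)
obs 10: x=5/2 → posterior Inverse-Gamma(15/2, 2795/32)
obs 11: x=-1 → posterior Inverse-Gamma(8, 3195/32)
obs 12: x=5 → posterior Inverse-Gamma(17/2, 3211/32)
obs 13: x=7/4 → posterior Inverse-Gamma(9, 823/8)

alpha=9, beta=823/8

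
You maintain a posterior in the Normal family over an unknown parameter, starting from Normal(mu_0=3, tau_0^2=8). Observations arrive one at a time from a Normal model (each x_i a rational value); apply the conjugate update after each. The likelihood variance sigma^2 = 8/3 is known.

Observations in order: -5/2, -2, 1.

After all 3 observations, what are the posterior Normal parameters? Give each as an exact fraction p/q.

mu_0=-3/4, tau_0^2=4/5

obs 1: x=-5/2 → posterior Normal(-9/8, 2)
obs 2: x=-2 → posterior Normal(-3/2, 8/7)
obs 3: x=1 → posterior Normal(-3/4, 4/5)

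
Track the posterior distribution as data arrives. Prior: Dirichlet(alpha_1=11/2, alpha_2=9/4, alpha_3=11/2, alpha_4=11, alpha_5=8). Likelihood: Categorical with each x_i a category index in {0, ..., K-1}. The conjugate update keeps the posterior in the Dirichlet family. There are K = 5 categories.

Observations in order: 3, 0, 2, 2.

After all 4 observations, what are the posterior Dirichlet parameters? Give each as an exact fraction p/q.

alpha_1=13/2, alpha_2=9/4, alpha_3=15/2, alpha_4=12, alpha_5=8

obs 1: x=3 → posterior Dirichlet(11/2, 9/4, 11/2, 12, 8)
obs 2: x=0 → posterior Dirichlet(13/2, 9/4, 11/2, 12, 8)
obs 3: x=2 → posterior Dirichlet(13/2, 9/4, 13/2, 12, 8)
obs 4: x=2 → posterior Dirichlet(13/2, 9/4, 15/2, 12, 8)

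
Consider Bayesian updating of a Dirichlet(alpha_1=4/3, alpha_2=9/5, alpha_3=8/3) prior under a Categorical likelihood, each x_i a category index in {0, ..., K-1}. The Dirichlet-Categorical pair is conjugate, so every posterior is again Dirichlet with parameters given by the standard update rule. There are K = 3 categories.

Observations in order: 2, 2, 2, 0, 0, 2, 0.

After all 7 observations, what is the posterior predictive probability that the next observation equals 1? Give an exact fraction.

obs 1: x=2 → posterior Dirichlet(4/3, 9/5, 11/3)
obs 2: x=2 → posterior Dirichlet(4/3, 9/5, 14/3)
obs 3: x=2 → posterior Dirichlet(4/3, 9/5, 17/3)
obs 4: x=0 → posterior Dirichlet(7/3, 9/5, 17/3)
obs 5: x=0 → posterior Dirichlet(10/3, 9/5, 17/3)
obs 6: x=2 → posterior Dirichlet(10/3, 9/5, 20/3)
obs 7: x=0 → posterior Dirichlet(13/3, 9/5, 20/3)

9/64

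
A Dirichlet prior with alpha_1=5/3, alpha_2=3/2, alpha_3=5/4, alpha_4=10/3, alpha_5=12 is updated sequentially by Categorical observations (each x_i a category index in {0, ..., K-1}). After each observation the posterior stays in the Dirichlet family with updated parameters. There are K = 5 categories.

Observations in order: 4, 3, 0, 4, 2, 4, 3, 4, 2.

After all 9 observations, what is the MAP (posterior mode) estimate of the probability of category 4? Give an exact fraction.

obs 1: x=4 → posterior Dirichlet(5/3, 3/2, 5/4, 10/3, 13)
obs 2: x=3 → posterior Dirichlet(5/3, 3/2, 5/4, 13/3, 13)
obs 3: x=0 → posterior Dirichlet(8/3, 3/2, 5/4, 13/3, 13)
obs 4: x=4 → posterior Dirichlet(8/3, 3/2, 5/4, 13/3, 14)
obs 5: x=2 → posterior Dirichlet(8/3, 3/2, 9/4, 13/3, 14)
obs 6: x=4 → posterior Dirichlet(8/3, 3/2, 9/4, 13/3, 15)
obs 7: x=3 → posterior Dirichlet(8/3, 3/2, 9/4, 16/3, 15)
obs 8: x=4 → posterior Dirichlet(8/3, 3/2, 9/4, 16/3, 16)
obs 9: x=2 → posterior Dirichlet(8/3, 3/2, 13/4, 16/3, 16)

12/19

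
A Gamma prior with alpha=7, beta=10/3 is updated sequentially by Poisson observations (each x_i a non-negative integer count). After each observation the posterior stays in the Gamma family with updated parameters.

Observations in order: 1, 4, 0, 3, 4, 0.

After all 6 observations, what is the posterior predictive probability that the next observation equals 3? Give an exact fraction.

obs 1: x=1 → posterior Gamma(8, 13/3)
obs 2: x=4 → posterior Gamma(12, 16/3)
obs 3: x=0 → posterior Gamma(12, 19/3)
obs 4: x=3 → posterior Gamma(15, 22/3)
obs 5: x=4 → posterior Gamma(19, 25/3)
obs 6: x=0 → posterior Gamma(19, 28/3)

112516962800556056774116607262720/645590698195138073036733040138561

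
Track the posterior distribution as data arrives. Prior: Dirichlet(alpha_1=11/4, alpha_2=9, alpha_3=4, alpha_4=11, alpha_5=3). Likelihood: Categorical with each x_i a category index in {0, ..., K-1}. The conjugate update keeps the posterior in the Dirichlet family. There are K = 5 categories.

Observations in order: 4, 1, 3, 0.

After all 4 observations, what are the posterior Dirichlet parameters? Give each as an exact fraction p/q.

obs 1: x=4 → posterior Dirichlet(11/4, 9, 4, 11, 4)
obs 2: x=1 → posterior Dirichlet(11/4, 10, 4, 11, 4)
obs 3: x=3 → posterior Dirichlet(11/4, 10, 4, 12, 4)
obs 4: x=0 → posterior Dirichlet(15/4, 10, 4, 12, 4)

alpha_1=15/4, alpha_2=10, alpha_3=4, alpha_4=12, alpha_5=4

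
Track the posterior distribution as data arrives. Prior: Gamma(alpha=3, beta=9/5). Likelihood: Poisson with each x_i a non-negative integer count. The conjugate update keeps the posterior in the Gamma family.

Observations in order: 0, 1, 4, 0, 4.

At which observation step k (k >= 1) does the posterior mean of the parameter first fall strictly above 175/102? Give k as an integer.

k = 5

obs 1: x=0 → posterior Gamma(3, 14/5)
obs 2: x=1 → posterior Gamma(4, 19/5)
obs 3: x=4 → posterior Gamma(8, 24/5)
obs 4: x=0 → posterior Gamma(8, 29/5)
obs 5: x=4 → posterior Gamma(12, 34/5)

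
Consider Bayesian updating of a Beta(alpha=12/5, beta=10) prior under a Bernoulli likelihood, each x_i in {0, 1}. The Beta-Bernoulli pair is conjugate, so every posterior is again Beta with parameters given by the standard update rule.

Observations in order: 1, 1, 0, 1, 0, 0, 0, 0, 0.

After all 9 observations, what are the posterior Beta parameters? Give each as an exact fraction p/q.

alpha=27/5, beta=16

obs 1: x=1 → posterior Beta(17/5, 10)
obs 2: x=1 → posterior Beta(22/5, 10)
obs 3: x=0 → posterior Beta(22/5, 11)
obs 4: x=1 → posterior Beta(27/5, 11)
obs 5: x=0 → posterior Beta(27/5, 12)
obs 6: x=0 → posterior Beta(27/5, 13)
obs 7: x=0 → posterior Beta(27/5, 14)
obs 8: x=0 → posterior Beta(27/5, 15)
obs 9: x=0 → posterior Beta(27/5, 16)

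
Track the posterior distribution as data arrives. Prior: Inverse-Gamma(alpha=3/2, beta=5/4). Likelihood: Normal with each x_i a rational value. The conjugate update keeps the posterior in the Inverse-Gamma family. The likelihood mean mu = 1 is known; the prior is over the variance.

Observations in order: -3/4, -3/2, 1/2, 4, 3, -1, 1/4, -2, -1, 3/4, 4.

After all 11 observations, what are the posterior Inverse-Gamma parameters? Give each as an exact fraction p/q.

obs 1: x=-3/4 → posterior Inverse-Gamma(2, 89/32)
obs 2: x=-3/2 → posterior Inverse-Gamma(5/2, 189/32)
obs 3: x=1/2 → posterior Inverse-Gamma(3, 193/32)
obs 4: x=4 → posterior Inverse-Gamma(7/2, 337/32)
obs 5: x=3 → posterior Inverse-Gamma(4, 401/32)
obs 6: x=-1 → posterior Inverse-Gamma(9/2, 465/32)
obs 7: x=1/4 → posterior Inverse-Gamma(5, 237/16)
obs 8: x=-2 → posterior Inverse-Gamma(11/2, 309/16)
obs 9: x=-1 → posterior Inverse-Gamma(6, 341/16)
obs 10: x=3/4 → posterior Inverse-Gamma(13/2, 683/32)
obs 11: x=4 → posterior Inverse-Gamma(7, 827/32)

alpha=7, beta=827/32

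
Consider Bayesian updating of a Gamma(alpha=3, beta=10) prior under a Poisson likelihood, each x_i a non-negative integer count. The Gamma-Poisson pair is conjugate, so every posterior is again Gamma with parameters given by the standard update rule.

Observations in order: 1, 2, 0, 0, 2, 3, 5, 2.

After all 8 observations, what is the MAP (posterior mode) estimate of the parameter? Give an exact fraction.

17/18

obs 1: x=1 → posterior Gamma(4, 11)
obs 2: x=2 → posterior Gamma(6, 12)
obs 3: x=0 → posterior Gamma(6, 13)
obs 4: x=0 → posterior Gamma(6, 14)
obs 5: x=2 → posterior Gamma(8, 15)
obs 6: x=3 → posterior Gamma(11, 16)
obs 7: x=5 → posterior Gamma(16, 17)
obs 8: x=2 → posterior Gamma(18, 18)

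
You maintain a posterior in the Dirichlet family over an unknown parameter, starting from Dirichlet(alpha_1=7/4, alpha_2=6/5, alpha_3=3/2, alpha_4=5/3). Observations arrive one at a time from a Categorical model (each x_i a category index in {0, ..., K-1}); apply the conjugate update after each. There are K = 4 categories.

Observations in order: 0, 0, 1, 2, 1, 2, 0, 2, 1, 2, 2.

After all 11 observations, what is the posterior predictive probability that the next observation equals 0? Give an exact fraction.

obs 1: x=0 → posterior Dirichlet(11/4, 6/5, 3/2, 5/3)
obs 2: x=0 → posterior Dirichlet(15/4, 6/5, 3/2, 5/3)
obs 3: x=1 → posterior Dirichlet(15/4, 11/5, 3/2, 5/3)
obs 4: x=2 → posterior Dirichlet(15/4, 11/5, 5/2, 5/3)
obs 5: x=1 → posterior Dirichlet(15/4, 16/5, 5/2, 5/3)
obs 6: x=2 → posterior Dirichlet(15/4, 16/5, 7/2, 5/3)
obs 7: x=0 → posterior Dirichlet(19/4, 16/5, 7/2, 5/3)
obs 8: x=2 → posterior Dirichlet(19/4, 16/5, 9/2, 5/3)
obs 9: x=1 → posterior Dirichlet(19/4, 21/5, 9/2, 5/3)
obs 10: x=2 → posterior Dirichlet(19/4, 21/5, 11/2, 5/3)
obs 11: x=2 → posterior Dirichlet(19/4, 21/5, 13/2, 5/3)

285/1027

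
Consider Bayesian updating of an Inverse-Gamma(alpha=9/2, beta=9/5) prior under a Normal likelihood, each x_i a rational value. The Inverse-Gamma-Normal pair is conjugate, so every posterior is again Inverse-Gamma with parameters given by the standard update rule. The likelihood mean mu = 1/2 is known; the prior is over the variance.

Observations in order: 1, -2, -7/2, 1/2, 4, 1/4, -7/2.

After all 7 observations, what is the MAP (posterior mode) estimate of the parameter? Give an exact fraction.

obs 1: x=1 → posterior Inverse-Gamma(5, 77/40)
obs 2: x=-2 → posterior Inverse-Gamma(11/2, 101/20)
obs 3: x=-7/2 → posterior Inverse-Gamma(6, 261/20)
obs 4: x=1/2 → posterior Inverse-Gamma(13/2, 261/20)
obs 5: x=4 → posterior Inverse-Gamma(7, 767/40)
obs 6: x=1/4 → posterior Inverse-Gamma(15/2, 3073/160)
obs 7: x=-7/2 → posterior Inverse-Gamma(8, 4353/160)

1451/480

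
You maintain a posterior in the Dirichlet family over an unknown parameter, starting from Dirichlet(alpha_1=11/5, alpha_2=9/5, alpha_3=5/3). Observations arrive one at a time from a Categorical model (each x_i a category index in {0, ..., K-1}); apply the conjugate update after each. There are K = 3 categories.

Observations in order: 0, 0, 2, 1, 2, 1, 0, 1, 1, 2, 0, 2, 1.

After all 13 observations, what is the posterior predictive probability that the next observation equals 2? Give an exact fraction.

obs 1: x=0 → posterior Dirichlet(16/5, 9/5, 5/3)
obs 2: x=0 → posterior Dirichlet(21/5, 9/5, 5/3)
obs 3: x=2 → posterior Dirichlet(21/5, 9/5, 8/3)
obs 4: x=1 → posterior Dirichlet(21/5, 14/5, 8/3)
obs 5: x=2 → posterior Dirichlet(21/5, 14/5, 11/3)
obs 6: x=1 → posterior Dirichlet(21/5, 19/5, 11/3)
obs 7: x=0 → posterior Dirichlet(26/5, 19/5, 11/3)
obs 8: x=1 → posterior Dirichlet(26/5, 24/5, 11/3)
obs 9: x=1 → posterior Dirichlet(26/5, 29/5, 11/3)
obs 10: x=2 → posterior Dirichlet(26/5, 29/5, 14/3)
obs 11: x=0 → posterior Dirichlet(31/5, 29/5, 14/3)
obs 12: x=2 → posterior Dirichlet(31/5, 29/5, 17/3)
obs 13: x=1 → posterior Dirichlet(31/5, 34/5, 17/3)

17/56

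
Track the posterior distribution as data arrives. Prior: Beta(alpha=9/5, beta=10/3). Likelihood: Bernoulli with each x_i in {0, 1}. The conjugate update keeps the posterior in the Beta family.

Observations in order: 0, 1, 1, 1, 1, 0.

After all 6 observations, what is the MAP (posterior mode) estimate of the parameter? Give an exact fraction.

obs 1: x=0 → posterior Beta(9/5, 13/3)
obs 2: x=1 → posterior Beta(14/5, 13/3)
obs 3: x=1 → posterior Beta(19/5, 13/3)
obs 4: x=1 → posterior Beta(24/5, 13/3)
obs 5: x=1 → posterior Beta(29/5, 13/3)
obs 6: x=0 → posterior Beta(29/5, 16/3)

72/137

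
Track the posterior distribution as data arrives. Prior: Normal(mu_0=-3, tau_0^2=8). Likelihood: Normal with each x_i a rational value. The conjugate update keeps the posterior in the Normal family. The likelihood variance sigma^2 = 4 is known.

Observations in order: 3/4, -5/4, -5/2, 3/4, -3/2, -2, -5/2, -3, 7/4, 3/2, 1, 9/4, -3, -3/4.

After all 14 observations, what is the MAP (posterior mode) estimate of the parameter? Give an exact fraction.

obs 1: x=3/4 → posterior Normal(-1/2, 8/3)
obs 2: x=-5/4 → posterior Normal(-4/5, 8/5)
obs 3: x=-5/2 → posterior Normal(-9/7, 8/7)
obs 4: x=3/4 → posterior Normal(-5/6, 8/9)
obs 5: x=-3/2 → posterior Normal(-21/22, 8/11)
obs 6: x=-2 → posterior Normal(-29/26, 8/13)
obs 7: x=-5/2 → posterior Normal(-13/10, 8/15)
obs 8: x=-3 → posterior Normal(-3/2, 8/17)
obs 9: x=7/4 → posterior Normal(-22/19, 8/19)
obs 10: x=3/2 → posterior Normal(-19/21, 8/21)
obs 11: x=1 → posterior Normal(-17/23, 8/23)
obs 12: x=9/4 → posterior Normal(-1/2, 8/25)
obs 13: x=-3 → posterior Normal(-37/54, 8/27)
obs 14: x=-3/4 → posterior Normal(-20/29, 8/29)

-20/29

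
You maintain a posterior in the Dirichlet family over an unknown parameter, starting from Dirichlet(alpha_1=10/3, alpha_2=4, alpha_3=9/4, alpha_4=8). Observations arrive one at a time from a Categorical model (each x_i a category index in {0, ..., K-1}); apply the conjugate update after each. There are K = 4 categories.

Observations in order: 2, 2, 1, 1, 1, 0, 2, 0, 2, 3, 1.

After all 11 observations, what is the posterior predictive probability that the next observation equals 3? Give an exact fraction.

108/343

obs 1: x=2 → posterior Dirichlet(10/3, 4, 13/4, 8)
obs 2: x=2 → posterior Dirichlet(10/3, 4, 17/4, 8)
obs 3: x=1 → posterior Dirichlet(10/3, 5, 17/4, 8)
obs 4: x=1 → posterior Dirichlet(10/3, 6, 17/4, 8)
obs 5: x=1 → posterior Dirichlet(10/3, 7, 17/4, 8)
obs 6: x=0 → posterior Dirichlet(13/3, 7, 17/4, 8)
obs 7: x=2 → posterior Dirichlet(13/3, 7, 21/4, 8)
obs 8: x=0 → posterior Dirichlet(16/3, 7, 21/4, 8)
obs 9: x=2 → posterior Dirichlet(16/3, 7, 25/4, 8)
obs 10: x=3 → posterior Dirichlet(16/3, 7, 25/4, 9)
obs 11: x=1 → posterior Dirichlet(16/3, 8, 25/4, 9)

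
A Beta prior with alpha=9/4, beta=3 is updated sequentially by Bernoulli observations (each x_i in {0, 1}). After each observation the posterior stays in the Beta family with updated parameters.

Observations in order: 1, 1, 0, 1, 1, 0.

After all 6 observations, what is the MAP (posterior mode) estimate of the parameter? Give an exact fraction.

obs 1: x=1 → posterior Beta(13/4, 3)
obs 2: x=1 → posterior Beta(17/4, 3)
obs 3: x=0 → posterior Beta(17/4, 4)
obs 4: x=1 → posterior Beta(21/4, 4)
obs 5: x=1 → posterior Beta(25/4, 4)
obs 6: x=0 → posterior Beta(25/4, 5)

21/37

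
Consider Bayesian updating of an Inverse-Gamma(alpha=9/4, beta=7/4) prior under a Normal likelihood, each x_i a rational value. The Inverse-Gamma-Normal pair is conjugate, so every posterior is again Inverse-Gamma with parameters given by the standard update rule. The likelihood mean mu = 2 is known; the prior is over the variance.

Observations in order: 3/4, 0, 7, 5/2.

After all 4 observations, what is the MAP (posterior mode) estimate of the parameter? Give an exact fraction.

183/56

obs 1: x=3/4 → posterior Inverse-Gamma(11/4, 81/32)
obs 2: x=0 → posterior Inverse-Gamma(13/4, 145/32)
obs 3: x=7 → posterior Inverse-Gamma(15/4, 545/32)
obs 4: x=5/2 → posterior Inverse-Gamma(17/4, 549/32)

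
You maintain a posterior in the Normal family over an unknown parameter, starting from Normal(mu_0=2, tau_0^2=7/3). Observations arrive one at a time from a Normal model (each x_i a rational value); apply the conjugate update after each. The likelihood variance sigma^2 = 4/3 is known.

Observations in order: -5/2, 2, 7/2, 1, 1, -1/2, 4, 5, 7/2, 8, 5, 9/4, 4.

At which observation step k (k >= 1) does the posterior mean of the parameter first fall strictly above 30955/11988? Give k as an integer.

k = 11

obs 1: x=-5/2 → posterior Normal(-19/22, 28/33)
obs 2: x=2 → posterior Normal(1/4, 14/27)
obs 3: x=7/2 → posterior Normal(29/25, 28/75)
obs 4: x=1 → posterior Normal(9/8, 7/24)
obs 5: x=1 → posterior Normal(43/39, 28/117)
obs 6: x=-1/2 → posterior Normal(79/92, 14/69)
obs 7: x=4 → posterior Normal(135/106, 28/159)
obs 8: x=5 → posterior Normal(41/24, 7/45)
obs 9: x=7/2 → posterior Normal(127/67, 28/201)
obs 10: x=8 → posterior Normal(183/74, 14/111)
obs 11: x=5 → posterior Normal(218/81, 28/243)
obs 12: x=9/4 → posterior Normal(85/32, 7/66)
obs 13: x=4 → posterior Normal(1047/380, 28/285)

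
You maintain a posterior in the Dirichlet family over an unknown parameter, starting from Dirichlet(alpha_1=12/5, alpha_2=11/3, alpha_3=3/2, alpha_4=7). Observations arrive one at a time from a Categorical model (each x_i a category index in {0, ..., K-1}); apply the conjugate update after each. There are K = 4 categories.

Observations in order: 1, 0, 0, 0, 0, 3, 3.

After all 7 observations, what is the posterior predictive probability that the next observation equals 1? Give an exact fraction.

obs 1: x=1 → posterior Dirichlet(12/5, 14/3, 3/2, 7)
obs 2: x=0 → posterior Dirichlet(17/5, 14/3, 3/2, 7)
obs 3: x=0 → posterior Dirichlet(22/5, 14/3, 3/2, 7)
obs 4: x=0 → posterior Dirichlet(27/5, 14/3, 3/2, 7)
obs 5: x=0 → posterior Dirichlet(32/5, 14/3, 3/2, 7)
obs 6: x=3 → posterior Dirichlet(32/5, 14/3, 3/2, 8)
obs 7: x=3 → posterior Dirichlet(32/5, 14/3, 3/2, 9)

140/647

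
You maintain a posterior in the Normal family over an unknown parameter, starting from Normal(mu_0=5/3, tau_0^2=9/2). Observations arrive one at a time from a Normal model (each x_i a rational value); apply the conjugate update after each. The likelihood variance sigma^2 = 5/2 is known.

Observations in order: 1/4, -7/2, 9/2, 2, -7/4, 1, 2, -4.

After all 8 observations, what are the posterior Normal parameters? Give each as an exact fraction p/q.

mu_0=1/6, tau_0^2=45/154

obs 1: x=1/4 → posterior Normal(127/168, 45/28)
obs 2: x=-7/2 → posterior Normal(-251/276, 45/46)
obs 3: x=9/2 → posterior Normal(235/384, 45/64)
obs 4: x=2 → posterior Normal(11/12, 45/82)
obs 5: x=-7/4 → posterior Normal(131/300, 9/20)
obs 6: x=1 → posterior Normal(185/354, 45/118)
obs 7: x=2 → posterior Normal(293/408, 45/136)
obs 8: x=-4 → posterior Normal(1/6, 45/154)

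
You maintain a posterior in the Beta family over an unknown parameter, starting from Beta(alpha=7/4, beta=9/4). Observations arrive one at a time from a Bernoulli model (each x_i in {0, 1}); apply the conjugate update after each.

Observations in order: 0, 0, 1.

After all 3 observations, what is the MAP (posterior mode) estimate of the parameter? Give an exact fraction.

7/20

obs 1: x=0 → posterior Beta(7/4, 13/4)
obs 2: x=0 → posterior Beta(7/4, 17/4)
obs 3: x=1 → posterior Beta(11/4, 17/4)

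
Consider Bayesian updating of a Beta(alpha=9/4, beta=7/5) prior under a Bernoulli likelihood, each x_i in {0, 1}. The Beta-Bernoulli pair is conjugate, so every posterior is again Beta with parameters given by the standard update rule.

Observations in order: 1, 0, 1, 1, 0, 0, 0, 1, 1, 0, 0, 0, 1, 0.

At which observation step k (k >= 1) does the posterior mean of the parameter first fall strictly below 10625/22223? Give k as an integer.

k = 12

obs 1: x=1 → posterior Beta(13/4, 7/5)
obs 2: x=0 → posterior Beta(13/4, 12/5)
obs 3: x=1 → posterior Beta(17/4, 12/5)
obs 4: x=1 → posterior Beta(21/4, 12/5)
obs 5: x=0 → posterior Beta(21/4, 17/5)
obs 6: x=0 → posterior Beta(21/4, 22/5)
obs 7: x=0 → posterior Beta(21/4, 27/5)
obs 8: x=1 → posterior Beta(25/4, 27/5)
obs 9: x=1 → posterior Beta(29/4, 27/5)
obs 10: x=0 → posterior Beta(29/4, 32/5)
obs 11: x=0 → posterior Beta(29/4, 37/5)
obs 12: x=0 → posterior Beta(29/4, 42/5)
obs 13: x=1 → posterior Beta(33/4, 42/5)
obs 14: x=0 → posterior Beta(33/4, 47/5)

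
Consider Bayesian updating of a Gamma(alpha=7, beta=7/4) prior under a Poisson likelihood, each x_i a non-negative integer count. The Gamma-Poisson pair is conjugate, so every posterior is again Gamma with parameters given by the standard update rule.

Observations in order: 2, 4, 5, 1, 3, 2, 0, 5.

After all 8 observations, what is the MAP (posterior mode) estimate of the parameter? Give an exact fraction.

112/39

obs 1: x=2 → posterior Gamma(9, 11/4)
obs 2: x=4 → posterior Gamma(13, 15/4)
obs 3: x=5 → posterior Gamma(18, 19/4)
obs 4: x=1 → posterior Gamma(19, 23/4)
obs 5: x=3 → posterior Gamma(22, 27/4)
obs 6: x=2 → posterior Gamma(24, 31/4)
obs 7: x=0 → posterior Gamma(24, 35/4)
obs 8: x=5 → posterior Gamma(29, 39/4)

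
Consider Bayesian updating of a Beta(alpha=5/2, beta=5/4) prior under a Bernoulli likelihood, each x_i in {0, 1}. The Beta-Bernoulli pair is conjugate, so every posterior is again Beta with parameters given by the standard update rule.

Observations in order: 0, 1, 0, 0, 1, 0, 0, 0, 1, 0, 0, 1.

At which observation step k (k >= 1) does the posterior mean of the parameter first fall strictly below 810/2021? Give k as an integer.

obs 1: x=0 → posterior Beta(5/2, 9/4)
obs 2: x=1 → posterior Beta(7/2, 9/4)
obs 3: x=0 → posterior Beta(7/2, 13/4)
obs 4: x=0 → posterior Beta(7/2, 17/4)
obs 5: x=1 → posterior Beta(9/2, 17/4)
obs 6: x=0 → posterior Beta(9/2, 21/4)
obs 7: x=0 → posterior Beta(9/2, 25/4)
obs 8: x=0 → posterior Beta(9/2, 29/4)
obs 9: x=1 → posterior Beta(11/2, 29/4)
obs 10: x=0 → posterior Beta(11/2, 33/4)
obs 11: x=0 → posterior Beta(11/2, 37/4)
obs 12: x=1 → posterior Beta(13/2, 37/4)

k = 8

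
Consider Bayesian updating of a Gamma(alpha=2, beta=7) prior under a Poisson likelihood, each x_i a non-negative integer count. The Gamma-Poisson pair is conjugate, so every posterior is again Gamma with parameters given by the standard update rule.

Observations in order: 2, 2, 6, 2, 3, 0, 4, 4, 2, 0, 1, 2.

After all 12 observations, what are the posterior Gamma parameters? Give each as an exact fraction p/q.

obs 1: x=2 → posterior Gamma(4, 8)
obs 2: x=2 → posterior Gamma(6, 9)
obs 3: x=6 → posterior Gamma(12, 10)
obs 4: x=2 → posterior Gamma(14, 11)
obs 5: x=3 → posterior Gamma(17, 12)
obs 6: x=0 → posterior Gamma(17, 13)
obs 7: x=4 → posterior Gamma(21, 14)
obs 8: x=4 → posterior Gamma(25, 15)
obs 9: x=2 → posterior Gamma(27, 16)
obs 10: x=0 → posterior Gamma(27, 17)
obs 11: x=1 → posterior Gamma(28, 18)
obs 12: x=2 → posterior Gamma(30, 19)

alpha=30, beta=19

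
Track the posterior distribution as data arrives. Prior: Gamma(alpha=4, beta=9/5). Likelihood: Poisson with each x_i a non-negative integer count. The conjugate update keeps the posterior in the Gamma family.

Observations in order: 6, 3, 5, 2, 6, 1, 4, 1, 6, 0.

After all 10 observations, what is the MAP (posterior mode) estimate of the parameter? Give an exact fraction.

obs 1: x=6 → posterior Gamma(10, 14/5)
obs 2: x=3 → posterior Gamma(13, 19/5)
obs 3: x=5 → posterior Gamma(18, 24/5)
obs 4: x=2 → posterior Gamma(20, 29/5)
obs 5: x=6 → posterior Gamma(26, 34/5)
obs 6: x=1 → posterior Gamma(27, 39/5)
obs 7: x=4 → posterior Gamma(31, 44/5)
obs 8: x=1 → posterior Gamma(32, 49/5)
obs 9: x=6 → posterior Gamma(38, 54/5)
obs 10: x=0 → posterior Gamma(38, 59/5)

185/59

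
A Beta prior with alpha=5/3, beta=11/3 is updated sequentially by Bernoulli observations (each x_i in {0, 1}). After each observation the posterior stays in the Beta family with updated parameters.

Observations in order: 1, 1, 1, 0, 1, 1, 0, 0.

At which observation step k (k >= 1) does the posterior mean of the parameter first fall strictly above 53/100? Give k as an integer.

obs 1: x=1 → posterior Beta(8/3, 11/3)
obs 2: x=1 → posterior Beta(11/3, 11/3)
obs 3: x=1 → posterior Beta(14/3, 11/3)
obs 4: x=0 → posterior Beta(14/3, 14/3)
obs 5: x=1 → posterior Beta(17/3, 14/3)
obs 6: x=1 → posterior Beta(20/3, 14/3)
obs 7: x=0 → posterior Beta(20/3, 17/3)
obs 8: x=0 → posterior Beta(20/3, 20/3)

k = 3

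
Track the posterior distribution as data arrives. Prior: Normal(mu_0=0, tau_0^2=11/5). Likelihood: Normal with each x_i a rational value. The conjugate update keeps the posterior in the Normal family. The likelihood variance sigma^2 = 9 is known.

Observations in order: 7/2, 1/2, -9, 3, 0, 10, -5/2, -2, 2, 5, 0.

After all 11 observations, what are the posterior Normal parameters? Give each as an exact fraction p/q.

obs 1: x=7/2 → posterior Normal(11/16, 99/56)
obs 2: x=1/2 → posterior Normal(44/67, 99/67)
obs 3: x=-9 → posterior Normal(-55/78, 33/26)
obs 4: x=3 → posterior Normal(-22/89, 99/89)
obs 5: x=0 → posterior Normal(-11/50, 99/100)
obs 6: x=10 → posterior Normal(88/111, 33/37)
obs 7: x=-5/2 → posterior Normal(121/244, 99/122)
obs 8: x=-2 → posterior Normal(11/38, 99/133)
obs 9: x=2 → posterior Normal(121/288, 11/16)
obs 10: x=5 → posterior Normal(231/310, 99/155)
obs 11: x=0 → posterior Normal(231/332, 99/166)

mu_0=231/332, tau_0^2=99/166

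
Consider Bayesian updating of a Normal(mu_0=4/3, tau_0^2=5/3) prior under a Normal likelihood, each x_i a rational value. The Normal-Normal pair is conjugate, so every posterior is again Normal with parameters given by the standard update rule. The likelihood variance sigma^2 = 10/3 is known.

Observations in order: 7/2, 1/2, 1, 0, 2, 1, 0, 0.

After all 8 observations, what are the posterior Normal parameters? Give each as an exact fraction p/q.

mu_0=16/15, tau_0^2=1/3

obs 1: x=7/2 → posterior Normal(37/18, 10/9)
obs 2: x=1/2 → posterior Normal(5/3, 5/6)
obs 3: x=1 → posterior Normal(23/15, 2/3)
obs 4: x=0 → posterior Normal(23/18, 5/9)
obs 5: x=2 → posterior Normal(29/21, 10/21)
obs 6: x=1 → posterior Normal(4/3, 5/12)
obs 7: x=0 → posterior Normal(32/27, 10/27)
obs 8: x=0 → posterior Normal(16/15, 1/3)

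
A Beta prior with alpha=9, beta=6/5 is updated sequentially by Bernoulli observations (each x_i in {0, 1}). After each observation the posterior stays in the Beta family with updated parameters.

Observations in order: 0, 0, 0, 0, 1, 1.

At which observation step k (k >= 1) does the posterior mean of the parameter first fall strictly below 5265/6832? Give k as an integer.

obs 1: x=0 → posterior Beta(9, 11/5)
obs 2: x=0 → posterior Beta(9, 16/5)
obs 3: x=0 → posterior Beta(9, 21/5)
obs 4: x=0 → posterior Beta(9, 26/5)
obs 5: x=1 → posterior Beta(10, 26/5)
obs 6: x=1 → posterior Beta(11, 26/5)

k = 2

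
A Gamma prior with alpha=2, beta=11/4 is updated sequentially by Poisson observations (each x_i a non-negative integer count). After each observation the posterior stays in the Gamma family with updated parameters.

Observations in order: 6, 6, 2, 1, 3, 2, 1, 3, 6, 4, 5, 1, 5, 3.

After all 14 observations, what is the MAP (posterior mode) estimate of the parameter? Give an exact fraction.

196/67

obs 1: x=6 → posterior Gamma(8, 15/4)
obs 2: x=6 → posterior Gamma(14, 19/4)
obs 3: x=2 → posterior Gamma(16, 23/4)
obs 4: x=1 → posterior Gamma(17, 27/4)
obs 5: x=3 → posterior Gamma(20, 31/4)
obs 6: x=2 → posterior Gamma(22, 35/4)
obs 7: x=1 → posterior Gamma(23, 39/4)
obs 8: x=3 → posterior Gamma(26, 43/4)
obs 9: x=6 → posterior Gamma(32, 47/4)
obs 10: x=4 → posterior Gamma(36, 51/4)
obs 11: x=5 → posterior Gamma(41, 55/4)
obs 12: x=1 → posterior Gamma(42, 59/4)
obs 13: x=5 → posterior Gamma(47, 63/4)
obs 14: x=3 → posterior Gamma(50, 67/4)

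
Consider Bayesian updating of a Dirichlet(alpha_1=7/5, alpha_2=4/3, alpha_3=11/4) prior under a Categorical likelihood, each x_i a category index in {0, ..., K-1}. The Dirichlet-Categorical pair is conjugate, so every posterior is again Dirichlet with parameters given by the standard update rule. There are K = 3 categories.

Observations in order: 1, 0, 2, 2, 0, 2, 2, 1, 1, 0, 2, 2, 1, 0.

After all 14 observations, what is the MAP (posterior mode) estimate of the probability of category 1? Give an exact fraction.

260/989

obs 1: x=1 → posterior Dirichlet(7/5, 7/3, 11/4)
obs 2: x=0 → posterior Dirichlet(12/5, 7/3, 11/4)
obs 3: x=2 → posterior Dirichlet(12/5, 7/3, 15/4)
obs 4: x=2 → posterior Dirichlet(12/5, 7/3, 19/4)
obs 5: x=0 → posterior Dirichlet(17/5, 7/3, 19/4)
obs 6: x=2 → posterior Dirichlet(17/5, 7/3, 23/4)
obs 7: x=2 → posterior Dirichlet(17/5, 7/3, 27/4)
obs 8: x=1 → posterior Dirichlet(17/5, 10/3, 27/4)
obs 9: x=1 → posterior Dirichlet(17/5, 13/3, 27/4)
obs 10: x=0 → posterior Dirichlet(22/5, 13/3, 27/4)
obs 11: x=2 → posterior Dirichlet(22/5, 13/3, 31/4)
obs 12: x=2 → posterior Dirichlet(22/5, 13/3, 35/4)
obs 13: x=1 → posterior Dirichlet(22/5, 16/3, 35/4)
obs 14: x=0 → posterior Dirichlet(27/5, 16/3, 35/4)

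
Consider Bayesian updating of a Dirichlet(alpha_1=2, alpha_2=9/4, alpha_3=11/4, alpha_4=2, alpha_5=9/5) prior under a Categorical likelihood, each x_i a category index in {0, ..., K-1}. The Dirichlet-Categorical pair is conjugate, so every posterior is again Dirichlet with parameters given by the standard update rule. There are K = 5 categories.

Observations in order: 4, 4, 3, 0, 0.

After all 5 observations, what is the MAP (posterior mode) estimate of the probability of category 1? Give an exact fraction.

25/216

obs 1: x=4 → posterior Dirichlet(2, 9/4, 11/4, 2, 14/5)
obs 2: x=4 → posterior Dirichlet(2, 9/4, 11/4, 2, 19/5)
obs 3: x=3 → posterior Dirichlet(2, 9/4, 11/4, 3, 19/5)
obs 4: x=0 → posterior Dirichlet(3, 9/4, 11/4, 3, 19/5)
obs 5: x=0 → posterior Dirichlet(4, 9/4, 11/4, 3, 19/5)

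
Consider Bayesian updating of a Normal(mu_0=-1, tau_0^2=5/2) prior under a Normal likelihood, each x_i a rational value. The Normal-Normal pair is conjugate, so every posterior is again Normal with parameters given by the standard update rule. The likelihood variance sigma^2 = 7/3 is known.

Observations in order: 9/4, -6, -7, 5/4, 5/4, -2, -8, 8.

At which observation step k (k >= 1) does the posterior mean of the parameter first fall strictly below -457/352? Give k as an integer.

k = 2

obs 1: x=9/4 → posterior Normal(79/116, 35/29)
obs 2: x=-6 → posterior Normal(-281/176, 35/44)
obs 3: x=-7 → posterior Normal(-701/236, 35/59)
obs 4: x=5/4 → posterior Normal(-313/148, 35/74)
obs 5: x=5/4 → posterior Normal(-551/356, 35/89)
obs 6: x=-2 → posterior Normal(-671/416, 35/104)
obs 7: x=-8 → posterior Normal(-1151/476, 5/17)
obs 8: x=8 → posterior Normal(-671/536, 35/134)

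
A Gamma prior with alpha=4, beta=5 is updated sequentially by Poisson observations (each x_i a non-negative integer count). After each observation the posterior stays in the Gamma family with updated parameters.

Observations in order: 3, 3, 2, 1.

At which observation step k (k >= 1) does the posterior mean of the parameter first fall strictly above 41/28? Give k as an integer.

obs 1: x=3 → posterior Gamma(7, 6)
obs 2: x=3 → posterior Gamma(10, 7)
obs 3: x=2 → posterior Gamma(12, 8)
obs 4: x=1 → posterior Gamma(13, 9)

k = 3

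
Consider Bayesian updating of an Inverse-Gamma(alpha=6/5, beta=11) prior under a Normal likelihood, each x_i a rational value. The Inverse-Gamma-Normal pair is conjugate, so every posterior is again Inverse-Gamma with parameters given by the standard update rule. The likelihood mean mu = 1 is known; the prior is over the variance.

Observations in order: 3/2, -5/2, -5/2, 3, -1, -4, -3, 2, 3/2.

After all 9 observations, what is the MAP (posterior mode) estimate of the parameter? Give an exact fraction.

obs 1: x=3/2 → posterior Inverse-Gamma(17/10, 89/8)
obs 2: x=-5/2 → posterior Inverse-Gamma(11/5, 69/4)
obs 3: x=-5/2 → posterior Inverse-Gamma(27/10, 187/8)
obs 4: x=3 → posterior Inverse-Gamma(16/5, 203/8)
obs 5: x=-1 → posterior Inverse-Gamma(37/10, 219/8)
obs 6: x=-4 → posterior Inverse-Gamma(21/5, 319/8)
obs 7: x=-3 → posterior Inverse-Gamma(47/10, 383/8)
obs 8: x=2 → posterior Inverse-Gamma(26/5, 387/8)
obs 9: x=3/2 → posterior Inverse-Gamma(57/10, 97/2)

485/67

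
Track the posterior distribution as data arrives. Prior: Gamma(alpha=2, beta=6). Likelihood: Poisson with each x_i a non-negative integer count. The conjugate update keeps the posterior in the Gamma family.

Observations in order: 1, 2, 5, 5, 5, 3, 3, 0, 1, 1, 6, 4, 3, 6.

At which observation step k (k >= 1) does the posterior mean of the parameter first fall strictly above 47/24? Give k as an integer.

k = 7

obs 1: x=1 → posterior Gamma(3, 7)
obs 2: x=2 → posterior Gamma(5, 8)
obs 3: x=5 → posterior Gamma(10, 9)
obs 4: x=5 → posterior Gamma(15, 10)
obs 5: x=5 → posterior Gamma(20, 11)
obs 6: x=3 → posterior Gamma(23, 12)
obs 7: x=3 → posterior Gamma(26, 13)
obs 8: x=0 → posterior Gamma(26, 14)
obs 9: x=1 → posterior Gamma(27, 15)
obs 10: x=1 → posterior Gamma(28, 16)
obs 11: x=6 → posterior Gamma(34, 17)
obs 12: x=4 → posterior Gamma(38, 18)
obs 13: x=3 → posterior Gamma(41, 19)
obs 14: x=6 → posterior Gamma(47, 20)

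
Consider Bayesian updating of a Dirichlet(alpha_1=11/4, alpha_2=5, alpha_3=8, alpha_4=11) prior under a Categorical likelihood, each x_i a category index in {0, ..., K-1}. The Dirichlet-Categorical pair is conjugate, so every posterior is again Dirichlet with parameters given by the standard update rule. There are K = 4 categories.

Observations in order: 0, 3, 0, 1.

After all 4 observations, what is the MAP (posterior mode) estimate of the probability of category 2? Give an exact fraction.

obs 1: x=0 → posterior Dirichlet(15/4, 5, 8, 11)
obs 2: x=3 → posterior Dirichlet(15/4, 5, 8, 12)
obs 3: x=0 → posterior Dirichlet(19/4, 5, 8, 12)
obs 4: x=1 → posterior Dirichlet(19/4, 6, 8, 12)

28/107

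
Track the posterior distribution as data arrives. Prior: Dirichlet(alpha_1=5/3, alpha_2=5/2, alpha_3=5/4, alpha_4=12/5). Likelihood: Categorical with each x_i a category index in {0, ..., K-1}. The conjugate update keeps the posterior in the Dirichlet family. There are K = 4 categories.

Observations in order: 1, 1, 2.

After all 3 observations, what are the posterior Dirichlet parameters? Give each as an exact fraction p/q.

obs 1: x=1 → posterior Dirichlet(5/3, 7/2, 5/4, 12/5)
obs 2: x=1 → posterior Dirichlet(5/3, 9/2, 5/4, 12/5)
obs 3: x=2 → posterior Dirichlet(5/3, 9/2, 9/4, 12/5)

alpha_1=5/3, alpha_2=9/2, alpha_3=9/4, alpha_4=12/5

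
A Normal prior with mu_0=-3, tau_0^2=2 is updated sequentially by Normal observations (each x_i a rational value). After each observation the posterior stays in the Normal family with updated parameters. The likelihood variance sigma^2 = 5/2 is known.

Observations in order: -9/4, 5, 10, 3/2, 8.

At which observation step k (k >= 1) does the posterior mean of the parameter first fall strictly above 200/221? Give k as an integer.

k = 3

obs 1: x=-9/4 → posterior Normal(-8/3, 10/9)
obs 2: x=5 → posterior Normal(-4/13, 10/13)
obs 3: x=10 → posterior Normal(36/17, 10/17)
obs 4: x=3/2 → posterior Normal(2, 10/21)
obs 5: x=8 → posterior Normal(74/25, 2/5)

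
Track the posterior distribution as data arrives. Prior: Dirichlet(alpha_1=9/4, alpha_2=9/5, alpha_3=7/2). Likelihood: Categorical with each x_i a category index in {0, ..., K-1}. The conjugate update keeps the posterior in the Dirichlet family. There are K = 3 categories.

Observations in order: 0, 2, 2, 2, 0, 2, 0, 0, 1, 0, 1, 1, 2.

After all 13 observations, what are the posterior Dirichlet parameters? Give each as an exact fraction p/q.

obs 1: x=0 → posterior Dirichlet(13/4, 9/5, 7/2)
obs 2: x=2 → posterior Dirichlet(13/4, 9/5, 9/2)
obs 3: x=2 → posterior Dirichlet(13/4, 9/5, 11/2)
obs 4: x=2 → posterior Dirichlet(13/4, 9/5, 13/2)
obs 5: x=0 → posterior Dirichlet(17/4, 9/5, 13/2)
obs 6: x=2 → posterior Dirichlet(17/4, 9/5, 15/2)
obs 7: x=0 → posterior Dirichlet(21/4, 9/5, 15/2)
obs 8: x=0 → posterior Dirichlet(25/4, 9/5, 15/2)
obs 9: x=1 → posterior Dirichlet(25/4, 14/5, 15/2)
obs 10: x=0 → posterior Dirichlet(29/4, 14/5, 15/2)
obs 11: x=1 → posterior Dirichlet(29/4, 19/5, 15/2)
obs 12: x=1 → posterior Dirichlet(29/4, 24/5, 15/2)
obs 13: x=2 → posterior Dirichlet(29/4, 24/5, 17/2)

alpha_1=29/4, alpha_2=24/5, alpha_3=17/2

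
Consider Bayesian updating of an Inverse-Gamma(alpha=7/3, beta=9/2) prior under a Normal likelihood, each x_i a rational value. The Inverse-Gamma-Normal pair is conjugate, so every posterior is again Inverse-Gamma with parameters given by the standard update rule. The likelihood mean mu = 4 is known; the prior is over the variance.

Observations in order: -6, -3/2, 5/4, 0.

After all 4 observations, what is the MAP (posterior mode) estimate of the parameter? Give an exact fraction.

7815/512

obs 1: x=-6 → posterior Inverse-Gamma(17/6, 109/2)
obs 2: x=-3/2 → posterior Inverse-Gamma(10/3, 557/8)
obs 3: x=5/4 → posterior Inverse-Gamma(23/6, 2349/32)
obs 4: x=0 → posterior Inverse-Gamma(13/3, 2605/32)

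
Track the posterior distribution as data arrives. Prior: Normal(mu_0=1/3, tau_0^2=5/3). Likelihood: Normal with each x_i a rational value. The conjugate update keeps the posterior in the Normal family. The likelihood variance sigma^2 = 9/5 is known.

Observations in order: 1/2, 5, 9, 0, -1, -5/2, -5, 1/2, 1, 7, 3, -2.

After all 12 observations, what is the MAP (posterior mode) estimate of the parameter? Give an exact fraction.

obs 1: x=1/2 → posterior Normal(43/104, 45/52)
obs 2: x=5 → posterior Normal(293/154, 45/77)
obs 3: x=9 → posterior Normal(743/204, 15/34)
obs 4: x=0 → posterior Normal(743/254, 45/127)
obs 5: x=-1 → posterior Normal(693/304, 45/152)
obs 6: x=-5/2 → posterior Normal(284/177, 15/59)
obs 7: x=-5 → posterior Normal(159/202, 45/202)
obs 8: x=1/2 → posterior Normal(343/454, 45/227)
obs 9: x=1 → posterior Normal(131/168, 5/28)
obs 10: x=7 → posterior Normal(743/554, 45/277)
obs 11: x=3 → posterior Normal(893/604, 45/302)
obs 12: x=-2 → posterior Normal(793/654, 15/109)

793/654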